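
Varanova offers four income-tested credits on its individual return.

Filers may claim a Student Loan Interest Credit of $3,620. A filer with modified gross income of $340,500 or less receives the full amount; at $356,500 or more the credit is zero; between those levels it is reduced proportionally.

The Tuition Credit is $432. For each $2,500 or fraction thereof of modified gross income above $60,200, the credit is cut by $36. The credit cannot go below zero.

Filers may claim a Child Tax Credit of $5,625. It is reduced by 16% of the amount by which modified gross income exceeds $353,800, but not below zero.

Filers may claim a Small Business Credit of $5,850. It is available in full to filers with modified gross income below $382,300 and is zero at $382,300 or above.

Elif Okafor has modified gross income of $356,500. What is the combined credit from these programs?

Student Loan Interest Credit: $356,500 is at or above $356,500, so the credit is $0.
Tuition Credit: income exceeds $60,200 by $296,300 → 119 increments × $36 = $4,284 ≥ base, so the credit is $0.
Child Tax Credit: 16% of the $2,700 excess over $353,800 is $432; credit = $5,625 − $432 = $5,193.
Small Business Credit: $356,500 is below the $382,300 cutoff, so the full $5,850 applies.
Total: $0 + $0 + $5,193 + $5,850 = $11,043.

$11,043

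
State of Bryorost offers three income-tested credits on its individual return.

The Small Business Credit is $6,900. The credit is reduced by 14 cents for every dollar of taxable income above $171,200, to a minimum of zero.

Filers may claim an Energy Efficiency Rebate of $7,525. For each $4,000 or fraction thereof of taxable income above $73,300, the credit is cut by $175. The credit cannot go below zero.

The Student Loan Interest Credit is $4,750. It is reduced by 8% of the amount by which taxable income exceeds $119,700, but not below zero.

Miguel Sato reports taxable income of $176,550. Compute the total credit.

$9,328

Small Business Credit: 14% of the $5,350 excess over $171,200 is $749; credit = $6,900 − $749 = $6,151.
Energy Efficiency Rebate: income exceeds $73,300 by $103,250, which is 26 full-or-partial $4,000 increments; reduction = 26 × $175 = $4,550, leaving $2,975.
Student Loan Interest Credit: 8% of the $56,850 excess over $119,700 is $4,548; credit = $4,750 − $4,548 = $202.
Total: $6,151 + $2,975 + $202 = $9,328.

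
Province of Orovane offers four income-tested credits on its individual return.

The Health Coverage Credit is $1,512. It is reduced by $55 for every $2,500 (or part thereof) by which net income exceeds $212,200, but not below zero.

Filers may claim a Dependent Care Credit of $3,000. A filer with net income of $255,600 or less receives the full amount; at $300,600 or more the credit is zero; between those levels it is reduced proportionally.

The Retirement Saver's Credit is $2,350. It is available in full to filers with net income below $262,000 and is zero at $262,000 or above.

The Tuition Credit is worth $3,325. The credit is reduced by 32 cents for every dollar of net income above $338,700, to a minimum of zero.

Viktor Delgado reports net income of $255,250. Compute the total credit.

Health Coverage Credit: income exceeds $212,200 by $43,050, which is 18 full-or-partial $2,500 increments; reduction = 18 × $55 = $990, leaving $522.
Dependent Care Credit: $255,250 is at or below the $255,600 threshold, so the full $3,000 applies.
Retirement Saver's Credit: $255,250 is below the $262,000 cutoff, so the full $2,350 applies.
Tuition Credit: $255,250 is at or below the $338,700 threshold, so the full $3,325 applies.
Total: $522 + $3,000 + $2,350 + $3,325 = $9,197.

$9,197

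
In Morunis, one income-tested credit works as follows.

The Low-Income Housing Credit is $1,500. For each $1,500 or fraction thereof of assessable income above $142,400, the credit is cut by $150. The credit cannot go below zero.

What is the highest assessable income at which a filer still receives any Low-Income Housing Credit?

$155,900

After 9 increments the reduction is 9 × $150 = $1,350, leaving $150; one more increment wipes it out. Increment 9 ends at excess 9 × $1,500 = $13,500, so the highest qualifying income is $142,400 + $13,500 = $155,900.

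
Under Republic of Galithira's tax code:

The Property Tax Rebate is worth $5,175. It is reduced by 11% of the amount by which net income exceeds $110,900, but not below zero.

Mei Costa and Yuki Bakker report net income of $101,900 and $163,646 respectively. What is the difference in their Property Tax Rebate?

$5,175

Mei ($101,900): Property Tax Rebate: $101,900 is at or below the $110,900 threshold, so the full $5,175 applies.
Yuki ($163,646): Property Tax Rebate: 11% of the $52,746 excess over $110,900 is $5,802.06 ≥ base, so the credit is $0.
Difference: |$5,175 − $0| = $5,175.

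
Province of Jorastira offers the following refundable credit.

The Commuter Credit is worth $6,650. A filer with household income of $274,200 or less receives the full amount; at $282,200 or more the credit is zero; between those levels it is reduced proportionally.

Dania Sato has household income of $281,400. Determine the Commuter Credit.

$665

Commuter Credit: $281,400 is $7,200 into a $8,000 phase-out range, leaving 800/8,000 of the credit: $6,650 × 800/8,000 = $665.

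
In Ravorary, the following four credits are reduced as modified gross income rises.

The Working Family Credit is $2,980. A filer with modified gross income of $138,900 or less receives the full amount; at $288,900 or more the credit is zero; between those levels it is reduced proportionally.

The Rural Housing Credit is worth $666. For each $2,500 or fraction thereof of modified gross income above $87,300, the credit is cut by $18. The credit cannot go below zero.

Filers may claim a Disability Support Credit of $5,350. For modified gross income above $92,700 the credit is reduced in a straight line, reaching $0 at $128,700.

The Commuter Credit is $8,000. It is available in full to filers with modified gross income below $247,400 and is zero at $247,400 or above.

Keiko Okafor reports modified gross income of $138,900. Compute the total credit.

Working Family Credit: $138,900 is at or below the $138,900 threshold, so the full $2,980 applies.
Rural Housing Credit: income exceeds $87,300 by $51,600, which is 21 full-or-partial $2,500 increments; reduction = 21 × $18 = $378, leaving $288.
Disability Support Credit: $138,900 is at or above $128,700, so the credit is $0.
Commuter Credit: $138,900 is below the $247,400 cutoff, so the full $8,000 applies.
Total: $2,980 + $288 + $0 + $8,000 = $11,268.

$11,268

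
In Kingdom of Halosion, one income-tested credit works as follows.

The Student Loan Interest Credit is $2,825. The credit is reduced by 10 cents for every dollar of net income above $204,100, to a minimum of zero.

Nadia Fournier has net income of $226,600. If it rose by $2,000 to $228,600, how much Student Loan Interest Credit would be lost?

At $226,600 — 10% of the $22,500 excess over $204,100 is $2,250; credit = $2,825 − $2,250 = $575.
At $228,600 — 10% of the $24,500 excess over $204,100 is $2,450; credit = $2,825 − $2,450 = $375.
Lost: $575 − $375 = $200.

$200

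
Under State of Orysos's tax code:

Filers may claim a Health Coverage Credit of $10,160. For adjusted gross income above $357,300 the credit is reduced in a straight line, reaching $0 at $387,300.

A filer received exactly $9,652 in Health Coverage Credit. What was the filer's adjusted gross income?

$9,652 is 9,652/10,160 of the full $10,160, so 508/10,160 of the $30,000 range has been used: income = $357,300 + $30,000 × 508/10,160 = $358,800.

$358,800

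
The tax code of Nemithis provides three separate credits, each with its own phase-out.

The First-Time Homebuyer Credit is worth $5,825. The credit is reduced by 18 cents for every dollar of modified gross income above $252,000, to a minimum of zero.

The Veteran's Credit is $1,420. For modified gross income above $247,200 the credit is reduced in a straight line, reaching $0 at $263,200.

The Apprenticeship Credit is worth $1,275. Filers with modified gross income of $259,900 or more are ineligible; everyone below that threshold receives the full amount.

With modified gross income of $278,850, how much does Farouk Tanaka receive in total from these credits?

$992

First-Time Homebuyer Credit: 18% of the $26,850 excess over $252,000 is $4,833; credit = $5,825 − $4,833 = $992.
Veteran's Credit: $278,850 is at or above $263,200, so the credit is $0.
Apprenticeship Credit: $278,850 meets or exceeds the $259,900 cutoff, so the credit is $0.
Total: $992 + $0 + $0 = $992.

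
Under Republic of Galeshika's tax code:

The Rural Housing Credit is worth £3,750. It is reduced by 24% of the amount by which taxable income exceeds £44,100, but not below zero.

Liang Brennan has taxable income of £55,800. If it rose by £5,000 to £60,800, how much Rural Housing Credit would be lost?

At £55,800 — 24% of the £11,700 excess over £44,100 is £2,808; credit = £3,750 − £2,808 = £942.
At £60,800 — 24% of the £16,700 excess over £44,100 is £4,008 ≥ base, so the credit is £0.
Lost: £942 − £0 = £942.

£942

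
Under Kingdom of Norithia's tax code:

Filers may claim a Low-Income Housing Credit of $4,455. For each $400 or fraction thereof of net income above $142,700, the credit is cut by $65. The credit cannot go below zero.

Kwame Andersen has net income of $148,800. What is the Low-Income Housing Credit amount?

Low-Income Housing Credit: income exceeds $142,700 by $6,100, which is 16 full-or-partial $400 increments; reduction = 16 × $65 = $1,040, leaving $3,415.

$3,415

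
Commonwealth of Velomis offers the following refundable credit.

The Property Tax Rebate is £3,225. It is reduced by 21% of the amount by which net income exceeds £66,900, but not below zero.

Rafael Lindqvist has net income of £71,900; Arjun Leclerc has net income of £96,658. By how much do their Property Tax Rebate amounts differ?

Rafael (£71,900): Property Tax Rebate: 21% of the £5,000 excess over £66,900 is £1,050; credit = £3,225 − £1,050 = £2,175.
Arjun (£96,658): Property Tax Rebate: 21% of the £29,758 excess over £66,900 is £6,249.18 ≥ base, so the credit is £0.
Difference: |£2,175 − £0| = £2,175.

£2,175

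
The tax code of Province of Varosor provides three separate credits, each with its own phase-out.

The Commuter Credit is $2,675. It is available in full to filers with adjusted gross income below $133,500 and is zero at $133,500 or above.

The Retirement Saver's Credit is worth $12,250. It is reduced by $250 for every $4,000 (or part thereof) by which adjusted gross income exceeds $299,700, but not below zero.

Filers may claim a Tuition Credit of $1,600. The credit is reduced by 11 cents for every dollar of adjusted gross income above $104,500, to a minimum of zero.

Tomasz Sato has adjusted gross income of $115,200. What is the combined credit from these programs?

$15,348

Commuter Credit: $115,200 is below the $133,500 cutoff, so the full $2,675 applies.
Retirement Saver's Credit: $115,200 is at or below the $299,700 threshold, so the full $12,250 applies.
Tuition Credit: 11% of the $10,700 excess over $104,500 is $1,177; credit = $1,600 − $1,177 = $423.
Total: $2,675 + $12,250 + $423 = $15,348.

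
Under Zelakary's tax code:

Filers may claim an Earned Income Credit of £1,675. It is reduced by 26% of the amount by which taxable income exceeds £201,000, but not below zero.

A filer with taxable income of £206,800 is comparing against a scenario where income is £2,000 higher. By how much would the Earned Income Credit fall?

At £206,800 — 26% of the £5,800 excess over £201,000 is £1,508; credit = £1,675 − £1,508 = £167.
At £208,800 — 26% of the £7,800 excess over £201,000 is £2,028 ≥ base, so the credit is £0.
Lost: £167 − £0 = £167.

£167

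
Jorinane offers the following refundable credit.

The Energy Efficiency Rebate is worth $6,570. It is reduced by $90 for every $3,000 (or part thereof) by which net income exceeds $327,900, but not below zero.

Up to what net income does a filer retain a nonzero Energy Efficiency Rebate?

$543,900

After 72 increments the reduction is 72 × $90 = $6,480, leaving $90; one more increment wipes it out. Increment 72 ends at excess 72 × $3,000 = $216,000, so the highest qualifying income is $327,900 + $216,000 = $543,900.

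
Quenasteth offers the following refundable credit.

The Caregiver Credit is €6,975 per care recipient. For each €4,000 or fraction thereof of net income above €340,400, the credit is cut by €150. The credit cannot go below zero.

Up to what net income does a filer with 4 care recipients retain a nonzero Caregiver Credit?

Full credit = 4 × €6,975 = €27,900.
After 185 increments the reduction is 185 × €150 = €27,750, leaving €150; one more increment wipes it out. Increment 185 ends at excess 185 × €4,000 = €740,000, so the highest qualifying income is €340,400 + €740,000 = €1,080,400.

€1,080,400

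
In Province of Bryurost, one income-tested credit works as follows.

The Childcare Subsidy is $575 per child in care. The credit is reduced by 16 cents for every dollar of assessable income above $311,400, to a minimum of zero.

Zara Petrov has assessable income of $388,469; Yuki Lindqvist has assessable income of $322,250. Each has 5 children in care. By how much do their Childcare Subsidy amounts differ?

$1,139

Zara ($388,469): Childcare Subsidy: base = 5 × $575 = $2,875. 16% of the $77,069 excess over $311,400 is $12,331.04 ≥ base, so the credit is $0.
Yuki ($322,250): Childcare Subsidy: base = 5 × $575 = $2,875. 16% of the $10,850 excess over $311,400 is $1,736; credit = $2,875 − $1,736 = $1,139.
Difference: |$0 − $1,139| = $1,139.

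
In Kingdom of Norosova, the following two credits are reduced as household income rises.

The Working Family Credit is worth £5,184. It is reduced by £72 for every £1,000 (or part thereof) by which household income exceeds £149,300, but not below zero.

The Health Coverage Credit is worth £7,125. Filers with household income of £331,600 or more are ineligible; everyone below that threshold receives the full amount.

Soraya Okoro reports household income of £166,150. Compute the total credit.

£11,085

Working Family Credit: income exceeds £149,300 by £16,850, which is 17 full-or-partial £1,000 increments; reduction = 17 × £72 = £1,224, leaving £3,960.
Health Coverage Credit: £166,150 is below the £331,600 cutoff, so the full £7,125 applies.
Total: £3,960 + £7,125 = £11,085.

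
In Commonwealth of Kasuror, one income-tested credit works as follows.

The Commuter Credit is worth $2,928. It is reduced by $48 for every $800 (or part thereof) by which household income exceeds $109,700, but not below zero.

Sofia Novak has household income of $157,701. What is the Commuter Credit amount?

Commuter Credit: income exceeds $109,700 by $48,001 → 61 increments × $48 = $2,928 ≥ base, so the credit is $0.

$0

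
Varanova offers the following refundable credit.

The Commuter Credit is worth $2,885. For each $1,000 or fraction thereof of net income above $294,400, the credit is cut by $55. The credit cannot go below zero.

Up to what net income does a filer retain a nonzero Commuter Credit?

$346,400

After 52 increments the reduction is 52 × $55 = $2,860, leaving $25; one more increment wipes it out. Increment 52 ends at excess 52 × $1,000 = $52,000, so the highest qualifying income is $294,400 + $52,000 = $346,400.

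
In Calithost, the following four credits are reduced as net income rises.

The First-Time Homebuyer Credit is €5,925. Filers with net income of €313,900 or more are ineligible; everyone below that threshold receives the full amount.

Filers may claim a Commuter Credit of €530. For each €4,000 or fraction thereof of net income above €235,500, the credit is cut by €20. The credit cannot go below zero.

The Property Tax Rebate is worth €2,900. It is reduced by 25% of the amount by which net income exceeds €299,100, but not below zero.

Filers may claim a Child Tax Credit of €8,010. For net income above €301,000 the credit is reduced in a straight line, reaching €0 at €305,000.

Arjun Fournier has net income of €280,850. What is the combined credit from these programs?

€17,125

First-Time Homebuyer Credit: €280,850 is below the €313,900 cutoff, so the full €5,925 applies.
Commuter Credit: income exceeds €235,500 by €45,350, which is 12 full-or-partial €4,000 increments; reduction = 12 × €20 = €240, leaving €290.
Property Tax Rebate: €280,850 is at or below the €299,100 threshold, so the full €2,900 applies.
Child Tax Credit: €280,850 is at or below the €301,000 threshold, so the full €8,010 applies.
Total: €5,925 + €290 + €2,900 + €8,010 = €17,125.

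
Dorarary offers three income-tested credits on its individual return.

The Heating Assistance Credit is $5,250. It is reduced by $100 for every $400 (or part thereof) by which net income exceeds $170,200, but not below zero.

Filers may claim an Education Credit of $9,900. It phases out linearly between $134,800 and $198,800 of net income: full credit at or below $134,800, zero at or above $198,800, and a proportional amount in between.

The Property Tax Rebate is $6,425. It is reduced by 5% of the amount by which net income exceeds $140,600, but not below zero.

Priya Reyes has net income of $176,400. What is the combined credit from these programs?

$11,750

Heating Assistance Credit: income exceeds $170,200 by $6,200, which is 16 full-or-partial $400 increments; reduction = 16 × $100 = $1,600, leaving $3,650.
Education Credit: $176,400 is $41,600 into a $64,000 phase-out range, leaving 22,400/64,000 of the credit: $9,900 × 22,400/64,000 = $3,465.
Property Tax Rebate: 5% of the $35,800 excess over $140,600 is $1,790; credit = $6,425 − $1,790 = $4,635.
Total: $3,650 + $3,465 + $4,635 = $11,750.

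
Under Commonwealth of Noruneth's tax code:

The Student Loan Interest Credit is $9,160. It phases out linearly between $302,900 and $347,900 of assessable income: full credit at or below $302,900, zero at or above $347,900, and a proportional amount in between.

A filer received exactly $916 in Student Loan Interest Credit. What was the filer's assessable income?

$343,400

$916 is 916/9,160 of the full $9,160, so 8,244/9,160 of the $45,000 range has been used: income = $302,900 + $45,000 × 8,244/9,160 = $343,400.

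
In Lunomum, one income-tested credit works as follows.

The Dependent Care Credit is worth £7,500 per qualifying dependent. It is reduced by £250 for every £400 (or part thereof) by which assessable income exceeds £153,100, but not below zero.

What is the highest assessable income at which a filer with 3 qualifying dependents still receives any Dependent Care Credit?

£188,700

Full credit = 3 × £7,500 = £22,500.
After 89 increments the reduction is 89 × £250 = £22,250, leaving £250; one more increment wipes it out. Increment 89 ends at excess 89 × £400 = £35,600, so the highest qualifying income is £153,100 + £35,600 = £188,700.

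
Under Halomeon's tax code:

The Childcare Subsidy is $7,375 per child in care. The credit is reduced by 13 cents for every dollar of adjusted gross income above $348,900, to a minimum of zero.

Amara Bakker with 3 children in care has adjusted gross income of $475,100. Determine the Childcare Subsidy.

Childcare Subsidy: base = 3 × $7,375 = $22,125. 13% of the $126,200 excess over $348,900 is $16,406; credit = $22,125 − $16,406 = $5,719.

$5,719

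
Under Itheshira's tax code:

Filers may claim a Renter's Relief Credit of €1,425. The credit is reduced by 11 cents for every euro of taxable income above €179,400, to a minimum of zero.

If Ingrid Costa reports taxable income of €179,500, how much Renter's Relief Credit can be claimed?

€1,414

Renter's Relief Credit: 11% of the €100 excess over €179,400 is €11; credit = €1,425 − €11 = €1,414.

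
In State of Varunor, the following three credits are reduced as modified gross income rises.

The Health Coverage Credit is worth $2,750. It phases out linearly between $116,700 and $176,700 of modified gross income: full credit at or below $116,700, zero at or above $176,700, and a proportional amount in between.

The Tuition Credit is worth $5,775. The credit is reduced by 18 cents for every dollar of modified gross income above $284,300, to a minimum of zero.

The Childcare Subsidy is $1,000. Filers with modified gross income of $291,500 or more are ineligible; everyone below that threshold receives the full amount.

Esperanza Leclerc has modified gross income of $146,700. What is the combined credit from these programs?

Health Coverage Credit: $146,700 is $30,000 into a $60,000 phase-out range, leaving 30,000/60,000 of the credit: $2,750 × 30,000/60,000 = $1,375.
Tuition Credit: $146,700 is at or below the $284,300 threshold, so the full $5,775 applies.
Childcare Subsidy: $146,700 is below the $291,500 cutoff, so the full $1,000 applies.
Total: $1,375 + $5,775 + $1,000 = $8,150.

$8,150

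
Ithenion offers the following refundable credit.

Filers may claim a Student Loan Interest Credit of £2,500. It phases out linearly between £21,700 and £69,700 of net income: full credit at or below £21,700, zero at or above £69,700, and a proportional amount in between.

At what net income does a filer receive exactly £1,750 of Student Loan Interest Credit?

£1,750 is 1,750/2,500 of the full £2,500, so 750/2,500 of the £48,000 range has been used: income = £21,700 + £48,000 × 750/2,500 = £36,100.

£36,100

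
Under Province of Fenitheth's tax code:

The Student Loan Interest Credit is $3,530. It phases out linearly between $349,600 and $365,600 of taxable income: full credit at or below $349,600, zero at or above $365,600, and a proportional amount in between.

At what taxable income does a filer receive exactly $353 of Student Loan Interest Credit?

$364,000

$353 is 353/3,530 of the full $3,530, so 3,177/3,530 of the $16,000 range has been used: income = $349,600 + $16,000 × 3,177/3,530 = $364,000.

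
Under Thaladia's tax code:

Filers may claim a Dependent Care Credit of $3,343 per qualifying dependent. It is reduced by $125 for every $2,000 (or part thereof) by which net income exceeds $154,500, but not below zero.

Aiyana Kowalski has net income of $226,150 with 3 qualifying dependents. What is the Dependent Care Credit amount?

Dependent Care Credit: base = 3 × $3,343 = $10,029. income exceeds $154,500 by $71,650, which is 36 full-or-partial $2,000 increments; reduction = 36 × $125 = $4,500, leaving $5,529.

$5,529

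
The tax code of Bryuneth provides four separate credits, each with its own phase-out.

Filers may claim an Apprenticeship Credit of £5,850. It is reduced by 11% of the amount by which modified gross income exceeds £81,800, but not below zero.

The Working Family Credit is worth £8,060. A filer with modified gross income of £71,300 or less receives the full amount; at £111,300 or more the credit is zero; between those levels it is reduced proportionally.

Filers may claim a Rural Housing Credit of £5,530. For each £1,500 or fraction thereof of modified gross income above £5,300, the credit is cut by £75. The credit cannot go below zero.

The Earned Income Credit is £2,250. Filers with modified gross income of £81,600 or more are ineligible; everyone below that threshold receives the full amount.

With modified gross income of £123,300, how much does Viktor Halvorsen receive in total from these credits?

£1,285

Apprenticeship Credit: 11% of the £41,500 excess over £81,800 is £4,565; credit = £5,850 − £4,565 = £1,285.
Working Family Credit: £123,300 is at or above £111,300, so the credit is £0.
Rural Housing Credit: income exceeds £5,300 by £118,000 → 79 increments × £75 = £5,925 ≥ base, so the credit is £0.
Earned Income Credit: £123,300 meets or exceeds the £81,600 cutoff, so the credit is £0.
Total: £1,285 + £0 + £0 + £0 = £1,285.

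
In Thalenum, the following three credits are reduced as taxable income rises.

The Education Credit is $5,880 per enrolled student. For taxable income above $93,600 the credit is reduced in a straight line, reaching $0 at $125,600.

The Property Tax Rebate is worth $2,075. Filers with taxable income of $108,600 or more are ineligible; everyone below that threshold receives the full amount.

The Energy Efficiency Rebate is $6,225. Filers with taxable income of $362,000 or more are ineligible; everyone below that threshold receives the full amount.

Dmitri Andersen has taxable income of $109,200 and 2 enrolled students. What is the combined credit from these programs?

Education Credit: base = 2 × $5,880 = $11,760. $109,200 is $15,600 into a $32,000 phase-out range, leaving 16,400/32,000 of the credit: $11,760 × 16,400/32,000 = $6,027.
Property Tax Rebate: $109,200 meets or exceeds the $108,600 cutoff, so the credit is $0.
Energy Efficiency Rebate: $109,200 is below the $362,000 cutoff, so the full $6,225 applies.
Total: $6,027 + $0 + $6,225 = $12,252.

$12,252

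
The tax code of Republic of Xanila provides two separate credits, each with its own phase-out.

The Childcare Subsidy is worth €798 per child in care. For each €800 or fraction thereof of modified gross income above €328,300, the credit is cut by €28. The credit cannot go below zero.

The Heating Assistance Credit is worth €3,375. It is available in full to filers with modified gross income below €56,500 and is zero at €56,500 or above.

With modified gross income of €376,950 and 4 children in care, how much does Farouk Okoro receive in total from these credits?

€1,484

Childcare Subsidy: base = 4 × €798 = €3,192. income exceeds €328,300 by €48,650, which is 61 full-or-partial €800 increments; reduction = 61 × €28 = €1,708, leaving €1,484.
Heating Assistance Credit: €376,950 meets or exceeds the €56,500 cutoff, so the credit is €0.
Total: €1,484 + €0 = €1,484.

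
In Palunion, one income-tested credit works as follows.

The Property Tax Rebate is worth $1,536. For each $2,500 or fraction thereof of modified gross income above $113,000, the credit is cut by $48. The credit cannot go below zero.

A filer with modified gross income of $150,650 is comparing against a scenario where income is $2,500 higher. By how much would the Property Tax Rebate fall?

At $150,650 — income exceeds $113,000 by $37,650, which is 16 full-or-partial $2,500 increments; reduction = 16 × $48 = $768, leaving $768.
At $153,150 — income exceeds $113,000 by $40,150, which is 17 full-or-partial $2,500 increments; reduction = 17 × $48 = $816, leaving $720.
Lost: $768 − $720 = $48.

$48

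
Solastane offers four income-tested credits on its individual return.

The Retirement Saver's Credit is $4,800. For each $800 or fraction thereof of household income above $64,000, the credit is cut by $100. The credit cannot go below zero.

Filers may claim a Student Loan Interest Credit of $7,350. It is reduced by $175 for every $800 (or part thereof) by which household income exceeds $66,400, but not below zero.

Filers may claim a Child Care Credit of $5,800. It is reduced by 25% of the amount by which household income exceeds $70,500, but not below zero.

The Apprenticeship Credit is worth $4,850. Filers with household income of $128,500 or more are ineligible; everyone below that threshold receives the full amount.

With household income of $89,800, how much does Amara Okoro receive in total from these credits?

$9,425

Retirement Saver's Credit: income exceeds $64,000 by $25,800, which is 33 full-or-partial $800 increments; reduction = 33 × $100 = $3,300, leaving $1,500.
Student Loan Interest Credit: income exceeds $66,400 by $23,400, which is 30 full-or-partial $800 increments; reduction = 30 × $175 = $5,250, leaving $2,100.
Child Care Credit: 25% of the $19,300 excess over $70,500 is $4,825; credit = $5,800 − $4,825 = $975.
Apprenticeship Credit: $89,800 is below the $128,500 cutoff, so the full $4,850 applies.
Total: $1,500 + $2,100 + $975 + $4,850 = $9,425.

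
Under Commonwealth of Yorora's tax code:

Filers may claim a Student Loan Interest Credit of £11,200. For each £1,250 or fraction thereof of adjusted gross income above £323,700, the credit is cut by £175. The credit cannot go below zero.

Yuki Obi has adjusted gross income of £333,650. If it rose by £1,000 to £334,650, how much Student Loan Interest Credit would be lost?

£175

At £333,650 — income exceeds £323,700 by £9,950, which is 8 full-or-partial £1,250 increments; reduction = 8 × £175 = £1,400, leaving £9,800.
At £334,650 — income exceeds £323,700 by £10,950, which is 9 full-or-partial £1,250 increments; reduction = 9 × £175 = £1,575, leaving £9,625.
Lost: £9,800 − £9,625 = £175.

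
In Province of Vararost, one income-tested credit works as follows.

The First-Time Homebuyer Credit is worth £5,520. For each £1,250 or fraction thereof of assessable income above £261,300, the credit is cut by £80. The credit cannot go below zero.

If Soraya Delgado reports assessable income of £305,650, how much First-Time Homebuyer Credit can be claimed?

First-Time Homebuyer Credit: income exceeds £261,300 by £44,350, which is 36 full-or-partial £1,250 increments; reduction = 36 × £80 = £2,880, leaving £2,640.

£2,640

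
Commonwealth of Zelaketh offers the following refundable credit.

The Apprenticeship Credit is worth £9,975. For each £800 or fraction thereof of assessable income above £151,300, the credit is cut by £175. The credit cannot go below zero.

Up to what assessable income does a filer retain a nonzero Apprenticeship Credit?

After 56 increments the reduction is 56 × £175 = £9,800, leaving £175; one more increment wipes it out. Increment 56 ends at excess 56 × £800 = £44,800, so the highest qualifying income is £151,300 + £44,800 = £196,100.

£196,100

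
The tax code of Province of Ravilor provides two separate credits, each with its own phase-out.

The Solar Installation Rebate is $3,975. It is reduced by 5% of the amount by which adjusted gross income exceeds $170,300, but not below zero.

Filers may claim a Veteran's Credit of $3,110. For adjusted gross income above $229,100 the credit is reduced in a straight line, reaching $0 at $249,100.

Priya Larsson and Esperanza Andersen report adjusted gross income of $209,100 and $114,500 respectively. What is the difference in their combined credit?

Priya ($209,100): Solar Installation Rebate: 5% of the $38,800 excess over $170,300 is $1,940; credit = $3,975 − $1,940 = $2,035. Veteran's Credit: $209,100 is at or below the $229,100 threshold, so the full $3,110 applies. total $2,035 + $3,110 = $5,145
Esperanza ($114,500): Solar Installation Rebate: $114,500 is at or below the $170,300 threshold, so the full $3,975 applies. Veteran's Credit: $114,500 is at or below the $229,100 threshold, so the full $3,110 applies. total $3,975 + $3,110 = $7,085
Difference: |$5,145 − $7,085| = $1,940.

$1,940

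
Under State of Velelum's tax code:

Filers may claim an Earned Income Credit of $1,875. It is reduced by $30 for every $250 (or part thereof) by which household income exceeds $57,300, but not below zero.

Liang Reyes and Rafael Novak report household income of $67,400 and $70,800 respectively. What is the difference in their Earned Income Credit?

Liang ($67,400): Earned Income Credit: income exceeds $57,300 by $10,100, which is 41 full-or-partial $250 increments; reduction = 41 × $30 = $1,230, leaving $645.
Rafael ($70,800): Earned Income Credit: income exceeds $57,300 by $13,500, which is 54 full-or-partial $250 increments; reduction = 54 × $30 = $1,620, leaving $255.
Difference: |$645 − $255| = $390.

$390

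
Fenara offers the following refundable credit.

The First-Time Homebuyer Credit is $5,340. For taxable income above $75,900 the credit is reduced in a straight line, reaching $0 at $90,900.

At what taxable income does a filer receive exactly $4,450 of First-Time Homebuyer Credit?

$4,450 is 4,450/5,340 of the full $5,340, so 890/5,340 of the $15,000 range has been used: income = $75,900 + $15,000 × 890/5,340 = $78,400.

$78,400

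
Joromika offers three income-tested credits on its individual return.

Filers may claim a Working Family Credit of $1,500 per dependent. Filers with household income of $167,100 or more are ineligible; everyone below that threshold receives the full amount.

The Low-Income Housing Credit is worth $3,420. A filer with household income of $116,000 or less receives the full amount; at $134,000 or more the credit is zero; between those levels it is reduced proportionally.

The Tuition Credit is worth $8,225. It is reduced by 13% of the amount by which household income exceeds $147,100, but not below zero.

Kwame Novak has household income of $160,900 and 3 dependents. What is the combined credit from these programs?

$10,931

Working Family Credit: base = 3 × $1,500 = $4,500. $160,900 is below the $167,100 cutoff, so the full $4,500 applies.
Low-Income Housing Credit: $160,900 is at or above $134,000, so the credit is $0.
Tuition Credit: 13% of the $13,800 excess over $147,100 is $1,794; credit = $8,225 − $1,794 = $6,431.
Total: $4,500 + $0 + $6,431 = $10,931.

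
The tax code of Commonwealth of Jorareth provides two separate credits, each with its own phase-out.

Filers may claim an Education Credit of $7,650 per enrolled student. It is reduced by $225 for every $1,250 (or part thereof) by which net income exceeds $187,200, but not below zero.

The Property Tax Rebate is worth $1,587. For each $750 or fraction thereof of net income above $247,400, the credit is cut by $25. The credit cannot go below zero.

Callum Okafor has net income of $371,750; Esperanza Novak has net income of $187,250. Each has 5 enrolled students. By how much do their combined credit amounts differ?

$34,662

Callum ($371,750): Education Credit: base = 5 × $7,650 = $38,250. income exceeds $187,200 by $184,550, which is 148 full-or-partial $1,250 increments; reduction = 148 × $225 = $33,300, leaving $4,950. Property Tax Rebate: income exceeds $247,400 by $124,350 → 166 increments × $25 = $4,150 ≥ base, so the credit is $0. total $4,950 + $0 = $4,950
Esperanza ($187,250): Education Credit: base = 5 × $7,650 = $38,250. income exceeds $187,200 by $50, which is 1 full-or-partial $1,250 increment; reduction = 1 × $225 = $225, leaving $38,025. Property Tax Rebate: $187,250 is at or below the $247,400 threshold, so the full $1,587 applies. total $38,025 + $1,587 = $39,612
Difference: |$4,950 − $39,612| = $34,662.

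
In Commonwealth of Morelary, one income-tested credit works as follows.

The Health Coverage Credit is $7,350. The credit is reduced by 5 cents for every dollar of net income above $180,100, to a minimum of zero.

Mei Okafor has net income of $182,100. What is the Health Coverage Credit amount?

$7,250

Health Coverage Credit: 5% of the $2,000 excess over $180,100 is $100; credit = $7,350 − $100 = $7,250.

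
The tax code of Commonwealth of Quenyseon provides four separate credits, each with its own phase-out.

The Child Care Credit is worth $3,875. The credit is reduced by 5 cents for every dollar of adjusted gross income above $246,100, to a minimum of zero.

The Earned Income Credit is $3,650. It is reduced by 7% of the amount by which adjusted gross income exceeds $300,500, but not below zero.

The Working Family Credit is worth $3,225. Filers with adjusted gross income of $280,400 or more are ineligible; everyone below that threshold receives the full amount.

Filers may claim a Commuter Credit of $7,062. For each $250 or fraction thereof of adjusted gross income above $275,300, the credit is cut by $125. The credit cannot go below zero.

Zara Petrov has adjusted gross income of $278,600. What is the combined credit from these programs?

$14,437

Child Care Credit: 5% of the $32,500 excess over $246,100 is $1,625; credit = $3,875 − $1,625 = $2,250.
Earned Income Credit: $278,600 is at or below the $300,500 threshold, so the full $3,650 applies.
Working Family Credit: $278,600 is below the $280,400 cutoff, so the full $3,225 applies.
Commuter Credit: income exceeds $275,300 by $3,300, which is 14 full-or-partial $250 increments; reduction = 14 × $125 = $1,750, leaving $5,312.
Total: $2,250 + $3,650 + $3,225 + $5,312 = $14,437.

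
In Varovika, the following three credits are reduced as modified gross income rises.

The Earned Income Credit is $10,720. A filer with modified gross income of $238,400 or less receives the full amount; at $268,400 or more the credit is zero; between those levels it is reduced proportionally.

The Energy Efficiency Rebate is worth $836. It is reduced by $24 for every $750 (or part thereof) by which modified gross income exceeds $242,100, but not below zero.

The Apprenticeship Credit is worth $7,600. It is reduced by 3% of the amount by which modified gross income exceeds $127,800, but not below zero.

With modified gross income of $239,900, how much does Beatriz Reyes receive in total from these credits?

Earned Income Credit: $239,900 is $1,500 into a $30,000 phase-out range, leaving 28,500/30,000 of the credit: $10,720 × 28,500/30,000 = $10,184.
Energy Efficiency Rebate: $239,900 is at or below the $242,100 threshold, so the full $836 applies.
Apprenticeship Credit: 3% of the $112,100 excess over $127,800 is $3,363; credit = $7,600 − $3,363 = $4,237.
Total: $10,184 + $836 + $4,237 = $15,257.

$15,257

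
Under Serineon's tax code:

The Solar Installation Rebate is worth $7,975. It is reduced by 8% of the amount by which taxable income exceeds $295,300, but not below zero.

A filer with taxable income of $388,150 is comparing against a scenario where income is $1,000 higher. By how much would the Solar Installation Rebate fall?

At $388,150 — 8% of the $92,850 excess over $295,300 is $7,428; credit = $7,975 − $7,428 = $547.
At $389,150 — 8% of the $93,850 excess over $295,300 is $7,508; credit = $7,975 − $7,508 = $467.
Lost: $547 − $467 = $80.

$80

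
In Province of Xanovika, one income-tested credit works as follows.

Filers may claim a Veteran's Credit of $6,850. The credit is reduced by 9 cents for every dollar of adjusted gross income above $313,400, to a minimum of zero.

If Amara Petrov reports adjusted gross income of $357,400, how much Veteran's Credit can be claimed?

Veteran's Credit: 9% of the $44,000 excess over $313,400 is $3,960; credit = $6,850 − $3,960 = $2,890.

$2,890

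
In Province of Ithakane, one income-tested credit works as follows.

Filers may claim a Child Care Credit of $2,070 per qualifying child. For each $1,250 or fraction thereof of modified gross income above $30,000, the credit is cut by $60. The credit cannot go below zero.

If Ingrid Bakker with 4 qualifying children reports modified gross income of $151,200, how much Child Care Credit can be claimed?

$2,460

Child Care Credit: base = 4 × $2,070 = $8,280. income exceeds $30,000 by $121,200, which is 97 full-or-partial $1,250 increments; reduction = 97 × $60 = $5,820, leaving $2,460.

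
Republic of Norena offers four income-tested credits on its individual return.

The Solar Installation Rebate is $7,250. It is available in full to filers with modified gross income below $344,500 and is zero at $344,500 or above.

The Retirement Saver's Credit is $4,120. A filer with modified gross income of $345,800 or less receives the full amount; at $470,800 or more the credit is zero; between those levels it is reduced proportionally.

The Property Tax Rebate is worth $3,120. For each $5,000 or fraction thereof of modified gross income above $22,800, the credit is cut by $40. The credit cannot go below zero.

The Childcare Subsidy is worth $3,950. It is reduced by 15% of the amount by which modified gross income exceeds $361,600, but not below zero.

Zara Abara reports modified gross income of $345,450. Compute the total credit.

Solar Installation Rebate: $345,450 meets or exceeds the $344,500 cutoff, so the credit is $0.
Retirement Saver's Credit: $345,450 is at or below the $345,800 threshold, so the full $4,120 applies.
Property Tax Rebate: income exceeds $22,800 by $322,650, which is 65 full-or-partial $5,000 increments; reduction = 65 × $40 = $2,600, leaving $520.
Childcare Subsidy: $345,450 is at or below the $361,600 threshold, so the full $3,950 applies.
Total: $0 + $4,120 + $520 + $3,950 = $8,590.

$8,590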